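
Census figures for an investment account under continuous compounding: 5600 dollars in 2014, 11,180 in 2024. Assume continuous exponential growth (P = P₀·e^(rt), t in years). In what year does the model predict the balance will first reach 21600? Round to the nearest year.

year 2034

r = ln(11180/5600) / 10 = 0.69136/10 ≈ 0.069136 per year
t = ln(21600/5600) / r = 1.34993/0.069136 ≈ 19.53 years after 2014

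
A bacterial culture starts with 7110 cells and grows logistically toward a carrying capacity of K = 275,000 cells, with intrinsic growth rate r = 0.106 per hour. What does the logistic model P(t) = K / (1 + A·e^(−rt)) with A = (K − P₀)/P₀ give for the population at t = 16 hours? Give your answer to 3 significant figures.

A = (275000 − 7110)/7110 = 37.67792
P(16) = 275000 / (1 + 37.67792·e^(−0.106·16)) = 275000 / (1 + 37.67792·0.183416)
= 275000 / 7.91072 ≈ 34762.94

≈ 34,800 cells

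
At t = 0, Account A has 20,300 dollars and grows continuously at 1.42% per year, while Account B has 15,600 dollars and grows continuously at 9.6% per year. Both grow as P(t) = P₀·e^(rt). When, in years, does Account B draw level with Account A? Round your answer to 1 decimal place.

t ≈ 3.2 years

20300·e^(0.0142t) = 15600·e^(0.096t)
20300/15600 = e^((0.096 − 0.0142)t) → ln(1.30128) = 0.0818·t
t = 0.26335 / 0.0818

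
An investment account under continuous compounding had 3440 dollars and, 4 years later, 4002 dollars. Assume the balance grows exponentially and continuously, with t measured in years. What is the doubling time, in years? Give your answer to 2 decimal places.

doubling time ≈ 18.32 years

r = ln(4002/3440) / 4 = ln(1.16337) / 4 ≈ 0.037831 per year
doubling time = ln 2 / |r| = 0.69315 / 0.037831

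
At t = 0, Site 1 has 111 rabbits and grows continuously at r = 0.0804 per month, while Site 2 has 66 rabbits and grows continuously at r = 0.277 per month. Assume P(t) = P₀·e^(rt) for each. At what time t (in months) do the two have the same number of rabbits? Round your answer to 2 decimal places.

111·e^(0.0804t) = 66·e^(0.277t)
111/66 = e^((0.277 − 0.0804)t) → ln(1.68182) = 0.1966·t
t = 0.51988 / 0.1966

t ≈ 2.64 months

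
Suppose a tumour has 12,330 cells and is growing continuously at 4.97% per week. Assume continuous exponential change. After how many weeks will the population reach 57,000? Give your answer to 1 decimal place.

57000 = 12330 · e^(0.0497·t)
t = ln(57000/12330) / 0.0497 = ln(4.62287) / 0.0497 = 1.53102 / 0.0497

t ≈ 30.8 weeks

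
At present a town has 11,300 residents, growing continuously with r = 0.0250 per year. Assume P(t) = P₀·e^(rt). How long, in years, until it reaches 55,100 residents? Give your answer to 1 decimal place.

t ≈ 63.4 years

55100 = 11300 · e^(0.025·t)
t = ln(55100/11300) / 0.025 = ln(4.87611) / 0.025 = 1.58435 / 0.025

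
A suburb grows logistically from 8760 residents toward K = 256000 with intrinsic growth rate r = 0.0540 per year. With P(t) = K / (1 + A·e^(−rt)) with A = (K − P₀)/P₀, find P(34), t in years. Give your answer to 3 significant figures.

A = (256000 − 8760)/8760 = 28.22374
P(34) = 256000 / (1 + 28.22374·e^(−0.054·34)) = 256000 / (1 + 28.22374·0.159454)
= 256000 / 5.50039 ≈ 46542.17

≈ 46,500 residents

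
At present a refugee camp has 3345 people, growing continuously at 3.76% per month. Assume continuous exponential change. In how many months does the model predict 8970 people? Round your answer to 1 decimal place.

t ≈ 26.2 months

8970 = 3345 · e^(0.0376·t)
t = ln(8970/3345) / 0.0376 = ln(2.68161) / 0.0376 = 0.98642 / 0.0376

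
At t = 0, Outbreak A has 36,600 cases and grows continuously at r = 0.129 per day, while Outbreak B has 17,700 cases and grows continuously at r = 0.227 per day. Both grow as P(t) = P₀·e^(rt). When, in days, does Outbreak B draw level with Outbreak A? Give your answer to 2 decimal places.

36600·e^(0.129t) = 17700·e^(0.227t)
36600/17700 = e^((0.227 − 0.129)t) → ln(2.0678) = 0.098·t
t = 0.72648 / 0.098

t ≈ 7.41 days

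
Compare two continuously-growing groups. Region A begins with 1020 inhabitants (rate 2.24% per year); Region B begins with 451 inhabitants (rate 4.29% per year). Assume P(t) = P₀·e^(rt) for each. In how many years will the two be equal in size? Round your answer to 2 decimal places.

1020·e^(0.0224t) = 451·e^(0.0429t)
1020/451 = e^((0.0429 − 0.0224)t) → ln(2.26164) = 0.0205·t
t = 0.81609 / 0.0205

t ≈ 39.81 years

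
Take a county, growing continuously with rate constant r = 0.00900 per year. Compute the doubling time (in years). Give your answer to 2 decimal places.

doubling time = ln(2) / |r| = 0.69315 / 0.009

doubling time ≈ 77.02 years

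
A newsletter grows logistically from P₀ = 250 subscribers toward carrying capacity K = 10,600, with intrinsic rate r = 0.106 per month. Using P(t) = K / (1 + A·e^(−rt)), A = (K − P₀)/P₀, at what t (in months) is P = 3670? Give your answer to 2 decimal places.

A = (10600 − 250)/250 = 41.4
3670 = 10600/(1 + 41.4·e^(−0.106t)) → 1 + 41.4·e^(−0.106t) = 2.88828
e^(−0.106t) = 0.045611 → t = ln(21.92468)/0.106 = 3.08761/0.106

t ≈ 29.13 months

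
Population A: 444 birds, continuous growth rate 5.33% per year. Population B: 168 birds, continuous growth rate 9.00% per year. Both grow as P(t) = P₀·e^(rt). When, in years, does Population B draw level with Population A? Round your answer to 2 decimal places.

t ≈ 26.48 years

444·e^(0.0533t) = 168·e^(0.09t)
444/168 = e^((0.09 − 0.0533)t) → ln(2.64286) = 0.0367·t
t = 0.97186 / 0.0367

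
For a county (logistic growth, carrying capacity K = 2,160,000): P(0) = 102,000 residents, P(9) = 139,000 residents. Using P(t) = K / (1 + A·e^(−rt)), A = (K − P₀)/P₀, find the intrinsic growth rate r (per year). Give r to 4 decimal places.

A = (2160000 − 102000)/102000 = 20.17647
139000 = 2160000/(1 + 20.17647·e^(−r·9)) → e^(−9r) = (15.53957 − 1)/20.17647 = 0.72062
r = −ln(0.72062)/9 = 0.32764/9

r ≈ 0.0364 per year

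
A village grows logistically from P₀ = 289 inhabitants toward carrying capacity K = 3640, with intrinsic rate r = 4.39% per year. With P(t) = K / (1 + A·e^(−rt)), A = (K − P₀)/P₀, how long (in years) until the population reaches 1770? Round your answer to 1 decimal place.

t ≈ 54.6 years

A = (3640 − 289)/289 = 11.59516
1770 = 3640/(1 + 11.59516·e^(−0.0439t)) → 1 + 11.59516·e^(−0.0439t) = 2.0565
e^(−0.0439t) = 0.091115 → t = ln(10.97509)/0.0439 = 2.39563/0.0439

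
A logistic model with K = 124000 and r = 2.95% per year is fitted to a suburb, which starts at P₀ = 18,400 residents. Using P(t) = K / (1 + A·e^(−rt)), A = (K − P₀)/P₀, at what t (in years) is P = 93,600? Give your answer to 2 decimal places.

A = (124000 − 18400)/18400 = 5.73913
93600 = 124000/(1 + 5.73913·e^(−0.0295t)) → 1 + 5.73913·e^(−0.0295t) = 1.32479
e^(−0.0295t) = 0.056592 → t = ln(17.67048)/0.0295 = 2.8719/0.0295

t ≈ 97.35 years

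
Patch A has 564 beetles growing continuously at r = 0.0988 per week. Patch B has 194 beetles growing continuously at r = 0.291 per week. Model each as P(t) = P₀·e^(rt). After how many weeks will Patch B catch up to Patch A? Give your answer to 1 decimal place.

t ≈ 5.6 weeks

564·e^(0.0988t) = 194·e^(0.291t)
564/194 = e^((0.291 − 0.0988)t) → ln(2.90722) = 0.1922·t
t = 1.0672 / 0.1922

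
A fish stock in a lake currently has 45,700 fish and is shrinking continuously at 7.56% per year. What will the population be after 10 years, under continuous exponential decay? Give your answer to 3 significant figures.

≈ 21,500 fish

P(10) = 45700 · e^(-0.0756·10) = 45700 · e^(-0.756)
= 45700 · 0.46954 ≈ 21458.02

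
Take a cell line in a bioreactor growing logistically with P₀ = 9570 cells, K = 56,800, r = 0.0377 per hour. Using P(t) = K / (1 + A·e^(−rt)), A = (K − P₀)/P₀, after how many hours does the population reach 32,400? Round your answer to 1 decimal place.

t ≈ 49.9 hours

A = (56800 − 9570)/9570 = 4.93521
32400 = 56800/(1 + 4.93521·e^(−0.0377t)) → 1 + 4.93521·e^(−0.0377t) = 1.75309
e^(−0.0377t) = 0.152594 → t = ln(6.55332)/0.0377 = 1.87997/0.0377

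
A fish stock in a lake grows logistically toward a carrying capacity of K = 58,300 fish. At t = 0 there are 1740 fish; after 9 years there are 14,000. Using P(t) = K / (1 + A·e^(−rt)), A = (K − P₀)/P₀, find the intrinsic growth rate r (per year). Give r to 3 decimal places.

A = (58300 − 1740)/1740 = 32.50575
14000 = 58300/(1 + 32.50575·e^(−r·9)) → e^(−9r) = (4.16429 − 1)/32.50575 = 0.097345
r = −ln(0.097345)/9 = 2.32949/9

r ≈ 0.259 per year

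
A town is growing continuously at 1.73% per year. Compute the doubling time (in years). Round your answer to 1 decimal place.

doubling time ≈ 40.1 years

doubling time = ln(2) / |r| = 0.69315 / 0.0173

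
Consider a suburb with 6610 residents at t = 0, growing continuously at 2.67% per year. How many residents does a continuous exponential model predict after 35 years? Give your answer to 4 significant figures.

≈ 16,830 residents

P(35) = 6610 · e^(0.0267·35) = 6610 · e^(0.9345)
= 6610 · 2.54594 ≈ 16828.66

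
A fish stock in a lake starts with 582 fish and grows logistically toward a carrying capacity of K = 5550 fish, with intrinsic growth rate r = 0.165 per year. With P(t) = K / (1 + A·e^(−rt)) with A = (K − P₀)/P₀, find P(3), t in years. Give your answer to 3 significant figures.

≈ 895 fish

A = (5550 − 582)/582 = 8.53608
P(3) = 5550 / (1 + 8.53608·e^(−0.165·3)) = 5550 / (1 + 8.53608·0.609571)
= 5550 / 6.20335 ≈ 894.68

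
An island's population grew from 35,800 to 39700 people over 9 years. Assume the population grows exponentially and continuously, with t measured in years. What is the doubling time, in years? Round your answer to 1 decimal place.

doubling time ≈ 60.3 years

r = ln(39700/35800) / 9 = ln(1.10894) / 9 ≈ 0.011489 per year
doubling time = ln 2 / |r| = 0.69315 / 0.011489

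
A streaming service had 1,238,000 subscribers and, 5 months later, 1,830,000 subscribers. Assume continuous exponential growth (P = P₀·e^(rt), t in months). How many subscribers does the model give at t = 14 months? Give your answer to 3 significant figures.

≈ 3,700,000 subscribers

r = ln(1830000/1238000) / 5 ≈ 0.078164 per month
P(14) = 1238000 · e^(0.078164·14) = 1238000 · 2.98707 ≈ 3697991.35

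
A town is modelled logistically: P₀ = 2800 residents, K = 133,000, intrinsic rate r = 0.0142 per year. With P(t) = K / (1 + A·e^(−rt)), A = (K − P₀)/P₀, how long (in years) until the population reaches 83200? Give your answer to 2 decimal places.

t ≈ 306.53 years

A = (133000 − 2800)/2800 = 46.5
83200 = 133000/(1 + 46.5·e^(−0.0142t)) → 1 + 46.5·e^(−0.0142t) = 1.59856
e^(−0.0142t) = 0.012872 → t = ln(77.68675)/0.0142 = 4.35268/0.0142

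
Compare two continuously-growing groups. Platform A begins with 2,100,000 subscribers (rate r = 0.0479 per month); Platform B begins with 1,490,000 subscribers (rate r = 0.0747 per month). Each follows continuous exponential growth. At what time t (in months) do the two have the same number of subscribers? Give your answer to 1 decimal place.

t ≈ 12.8 months

2100000·e^(0.0479t) = 1490000·e^(0.0747t)
2100000/1490000 = e^((0.0747 − 0.0479)t) → ln(1.4094) = 0.0268·t
t = 0.34316 / 0.0268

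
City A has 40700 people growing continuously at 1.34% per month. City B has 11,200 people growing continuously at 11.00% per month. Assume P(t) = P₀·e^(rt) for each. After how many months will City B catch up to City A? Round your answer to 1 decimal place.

40700·e^(0.0134t) = 11200·e^(0.11t)
40700/11200 = e^((0.11 − 0.0134)t) → ln(3.63393) = 0.0966·t
t = 1.29031 / 0.0966

t ≈ 13.4 months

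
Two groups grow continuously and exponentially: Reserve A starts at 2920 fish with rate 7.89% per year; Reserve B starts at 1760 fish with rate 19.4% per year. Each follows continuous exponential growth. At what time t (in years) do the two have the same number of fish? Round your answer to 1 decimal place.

2920·e^(0.0789t) = 1760·e^(0.194t)
2920/1760 = e^((0.194 − 0.0789)t) → ln(1.65909) = 0.1151·t
t = 0.50627 / 0.1151

t ≈ 4.4 years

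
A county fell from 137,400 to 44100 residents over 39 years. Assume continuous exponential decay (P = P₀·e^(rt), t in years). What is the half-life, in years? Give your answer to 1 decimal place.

r = ln(44100/137400) / 39 = ln(0.32096) / 39 ≈ -0.029139 per year
half-life = ln 2 / |r| = 0.69315 / 0.029139

half-life ≈ 23.8 years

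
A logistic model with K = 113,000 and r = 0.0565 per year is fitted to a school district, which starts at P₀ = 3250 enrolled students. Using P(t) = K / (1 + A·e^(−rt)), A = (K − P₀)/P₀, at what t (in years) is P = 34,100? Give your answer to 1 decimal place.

t ≈ 47.4 years

A = (113000 − 3250)/3250 = 33.76923
34100 = 113000/(1 + 33.76923·e^(−0.0565t)) → 1 + 33.76923·e^(−0.0565t) = 3.31378
e^(−0.0565t) = 0.068517 → t = ln(14.59481)/0.0565 = 2.68067/0.0565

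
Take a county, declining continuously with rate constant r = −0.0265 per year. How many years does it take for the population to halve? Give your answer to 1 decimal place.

half-life = ln(2) / |r| = 0.69315 / 0.0265

half-life ≈ 26.2 years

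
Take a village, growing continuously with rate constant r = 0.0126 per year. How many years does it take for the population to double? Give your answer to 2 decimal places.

doubling time = ln(2) / |r| = 0.69315 / 0.0126

doubling time ≈ 55.01 years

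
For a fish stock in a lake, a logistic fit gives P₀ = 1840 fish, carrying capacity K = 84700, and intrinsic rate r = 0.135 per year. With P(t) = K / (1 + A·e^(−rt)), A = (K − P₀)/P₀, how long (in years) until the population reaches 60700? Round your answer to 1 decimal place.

A = (84700 − 1840)/1840 = 45.03261
60700 = 84700/(1 + 45.03261·e^(−0.135t)) → 1 + 45.03261·e^(−0.135t) = 1.39539
e^(−0.135t) = 0.00878 → t = ln(113.89497)/0.135 = 4.73528/0.135

t ≈ 35.1 years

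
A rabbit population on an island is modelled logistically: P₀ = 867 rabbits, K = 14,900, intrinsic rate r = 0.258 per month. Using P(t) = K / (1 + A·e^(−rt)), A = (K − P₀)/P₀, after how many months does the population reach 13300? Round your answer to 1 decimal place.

A = (14900 − 867)/867 = 16.1857
13300 = 14900/(1 + 16.1857·e^(−0.258t)) → 1 + 16.1857·e^(−0.258t) = 1.1203
e^(−0.258t) = 0.007433 → t = ln(134.54361)/0.258 = 4.90189/0.258

t ≈ 19.0 months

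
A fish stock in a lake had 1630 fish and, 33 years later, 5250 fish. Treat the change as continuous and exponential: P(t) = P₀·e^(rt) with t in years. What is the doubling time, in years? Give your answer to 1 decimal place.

doubling time ≈ 19.6 years

r = ln(5250/1630) / 33 = ln(3.22086) / 33 ≈ 0.035444 per year
doubling time = ln 2 / |r| = 0.69315 / 0.035444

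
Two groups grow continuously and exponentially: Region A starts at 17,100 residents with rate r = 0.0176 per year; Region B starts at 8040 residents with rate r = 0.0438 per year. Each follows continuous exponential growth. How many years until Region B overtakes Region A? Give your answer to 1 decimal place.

17100·e^(0.0176t) = 8040·e^(0.0438t)
17100/8040 = e^((0.0438 − 0.0176)t) → ln(2.12687) = 0.0262·t
t = 0.75465 / 0.0262

t ≈ 28.8 years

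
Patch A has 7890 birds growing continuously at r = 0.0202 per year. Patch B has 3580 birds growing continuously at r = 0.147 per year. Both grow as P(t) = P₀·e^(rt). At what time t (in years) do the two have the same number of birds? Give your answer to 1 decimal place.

7890·e^(0.0202t) = 3580·e^(0.147t)
7890/3580 = e^((0.147 − 0.0202)t) → ln(2.20391) = 0.1268·t
t = 0.79023 / 0.1268

t ≈ 6.2 years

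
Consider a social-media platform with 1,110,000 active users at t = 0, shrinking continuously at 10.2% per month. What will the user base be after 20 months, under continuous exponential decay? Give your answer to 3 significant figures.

P(20) = 1110000 · e^(-0.102·20) = 1110000 · e^(-2.04)
= 1110000 · 0.13003 ≈ 144331.87

≈ 144,000 active users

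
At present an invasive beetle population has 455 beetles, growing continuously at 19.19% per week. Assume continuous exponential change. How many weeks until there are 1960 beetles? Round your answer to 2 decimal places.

t ≈ 7.61 weeks

1960 = 455 · e^(0.1919·t)
t = ln(1960/455) / 0.1919 = ln(4.30769) / 0.1919 = 1.4604 / 0.1919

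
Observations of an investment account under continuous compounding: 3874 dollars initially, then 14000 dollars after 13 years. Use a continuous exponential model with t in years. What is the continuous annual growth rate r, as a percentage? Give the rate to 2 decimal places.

14000 = 3874 · e^(r·13)
e^(13r) = 14000/3874 = 3.61384
r = ln(3.61384) / 13 = 1.28477 / 13

r ≈ 9.88% per year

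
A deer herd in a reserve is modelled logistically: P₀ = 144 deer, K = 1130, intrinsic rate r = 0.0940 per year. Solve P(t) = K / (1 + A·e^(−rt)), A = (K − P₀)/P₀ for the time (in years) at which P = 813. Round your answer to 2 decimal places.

t ≈ 30.49 years

A = (1130 − 144)/144 = 6.84722
813 = 1130/(1 + 6.84722·e^(−0.094t)) → 1 + 6.84722·e^(−0.094t) = 1.38991
e^(−0.094t) = 0.056945 → t = ln(17.56086)/0.094 = 2.86567/0.094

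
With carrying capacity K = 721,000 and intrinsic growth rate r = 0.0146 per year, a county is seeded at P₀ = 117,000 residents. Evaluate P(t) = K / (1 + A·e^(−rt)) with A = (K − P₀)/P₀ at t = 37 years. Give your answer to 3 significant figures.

A = (721000 − 117000)/117000 = 5.16239
P(37) = 721000 / (1 + 5.16239·e^(−0.0146·37)) = 721000 / (1 + 5.16239·0.582632)
= 721000 / 4.00777 ≈ 179900.36

≈ 180,000 residents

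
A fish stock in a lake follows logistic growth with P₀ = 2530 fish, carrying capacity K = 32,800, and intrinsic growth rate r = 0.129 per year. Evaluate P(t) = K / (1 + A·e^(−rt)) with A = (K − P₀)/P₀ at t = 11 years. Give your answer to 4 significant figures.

A = (32800 − 2530)/2530 = 11.96443
P(11) = 32800 / (1 + 11.96443·e^(−0.129·11)) = 32800 / (1 + 11.96443·0.241956)
= 32800 / 3.89486 ≈ 8421.35

≈ 8,421 fish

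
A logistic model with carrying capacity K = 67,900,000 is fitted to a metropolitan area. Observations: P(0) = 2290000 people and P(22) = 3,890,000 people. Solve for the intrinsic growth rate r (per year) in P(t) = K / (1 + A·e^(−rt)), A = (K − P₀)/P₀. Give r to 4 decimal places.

A = (67900000 − 2290000)/2290000 = 28.65066
3890000 = 67900000/(1 + 28.65066·e^(−r·22)) → e^(−22r) = (17.45501 − 1)/28.65066 = 0.574333
r = −ln(0.574333)/22 = 0.55455/22

r ≈ 0.0252 per year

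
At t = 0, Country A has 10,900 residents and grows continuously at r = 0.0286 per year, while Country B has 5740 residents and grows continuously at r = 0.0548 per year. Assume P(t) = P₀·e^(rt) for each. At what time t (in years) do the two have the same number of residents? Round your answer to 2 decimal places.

t ≈ 24.48 years

10900·e^(0.0286t) = 5740·e^(0.0548t)
10900/5740 = e^((0.0548 − 0.0286)t) → ln(1.89895) = 0.0262·t
t = 0.6413 / 0.0262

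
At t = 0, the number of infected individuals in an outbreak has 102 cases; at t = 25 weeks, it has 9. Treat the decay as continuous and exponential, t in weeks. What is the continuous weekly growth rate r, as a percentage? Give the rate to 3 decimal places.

9 = 102 · e^(r·25)
e^(25r) = 9/102 = 0.08824
r = ln(0.08824) / 25 = -2.42775 / 25

r ≈ -9.711% per week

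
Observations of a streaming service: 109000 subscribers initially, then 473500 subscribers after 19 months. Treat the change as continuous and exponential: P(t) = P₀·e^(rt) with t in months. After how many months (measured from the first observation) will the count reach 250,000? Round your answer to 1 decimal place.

r = ln(473500/109000) / 19 ≈ 0.077305 per month
t = ln(250000/109000) / r = 0.83011 / 0.077305 ≈ 10.738

t ≈ 10.7 months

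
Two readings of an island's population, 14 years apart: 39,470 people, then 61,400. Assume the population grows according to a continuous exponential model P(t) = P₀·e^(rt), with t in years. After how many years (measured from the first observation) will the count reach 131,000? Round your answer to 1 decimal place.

r = ln(61400/39470) / 14 ≈ 0.031562 per year
t = ln(131000/39470) / r = 1.19966 / 0.031562 ≈ 38.009

t ≈ 38.0 years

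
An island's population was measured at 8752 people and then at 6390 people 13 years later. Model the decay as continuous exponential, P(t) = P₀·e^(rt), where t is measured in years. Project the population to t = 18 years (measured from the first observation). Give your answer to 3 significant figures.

≈ 5,660 people

r = ln(6390/8752) / 13 ≈ -0.024196 per year
P(18) = 8752 · e^(-0.024196·18) = 8752 · 0.64692 ≈ 5661.87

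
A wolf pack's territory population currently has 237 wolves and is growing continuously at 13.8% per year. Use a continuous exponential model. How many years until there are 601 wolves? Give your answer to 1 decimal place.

t ≈ 6.7 years

601 = 237 · e^(0.138·t)
t = ln(601/237) / 0.138 = ln(2.53586) / 0.138 = 0.93053 / 0.138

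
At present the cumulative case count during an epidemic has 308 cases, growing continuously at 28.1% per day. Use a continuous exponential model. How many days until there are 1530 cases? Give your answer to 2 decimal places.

t ≈ 5.70 days

1530 = 308 · e^(0.281·t)
t = ln(1530/308) / 0.281 = ln(4.96753) / 0.281 = 1.60292 / 0.281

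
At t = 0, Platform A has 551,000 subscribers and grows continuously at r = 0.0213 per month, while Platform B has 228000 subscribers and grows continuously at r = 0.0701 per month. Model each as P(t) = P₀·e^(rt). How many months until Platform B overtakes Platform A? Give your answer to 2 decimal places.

551000·e^(0.0213t) = 228000·e^(0.0701t)
551000/228000 = e^((0.0701 − 0.0213)t) → ln(2.41667) = 0.0488·t
t = 0.88239 / 0.0488

t ≈ 18.08 months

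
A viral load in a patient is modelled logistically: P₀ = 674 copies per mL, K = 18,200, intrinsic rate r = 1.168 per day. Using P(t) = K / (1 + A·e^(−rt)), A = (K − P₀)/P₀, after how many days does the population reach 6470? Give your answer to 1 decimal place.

t ≈ 2.3 days

A = (18200 − 674)/674 = 26.00297
6470 = 18200/(1 + 26.00297·e^(−1.168t)) → 1 + 26.00297·e^(−1.168t) = 2.81298
e^(−1.168t) = 0.069722 → t = ln(14.34264)/1.168 = 2.66324/1.168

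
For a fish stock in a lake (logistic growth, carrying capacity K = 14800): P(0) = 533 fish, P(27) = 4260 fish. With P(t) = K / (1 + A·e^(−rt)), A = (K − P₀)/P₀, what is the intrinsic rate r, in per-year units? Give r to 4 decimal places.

r ≈ 0.0882 per year

A = (14800 − 533)/533 = 26.76735
4260 = 14800/(1 + 26.76735·e^(−r·27)) → e^(−27r) = (3.47418 − 1)/26.76735 = 0.092433
r = −ln(0.092433)/27 = 2.38127/27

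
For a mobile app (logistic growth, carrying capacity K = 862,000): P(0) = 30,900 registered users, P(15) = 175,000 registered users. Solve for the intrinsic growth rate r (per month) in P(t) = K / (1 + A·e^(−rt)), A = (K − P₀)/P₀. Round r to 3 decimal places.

A = (862000 − 30900)/30900 = 26.89644
175000 = 862000/(1 + 26.89644·e^(−r·15)) → e^(−15r) = (4.92571 − 1)/26.89644 = 0.145957
r = −ln(0.145957)/15 = 1.92445/15

r ≈ 0.128 per month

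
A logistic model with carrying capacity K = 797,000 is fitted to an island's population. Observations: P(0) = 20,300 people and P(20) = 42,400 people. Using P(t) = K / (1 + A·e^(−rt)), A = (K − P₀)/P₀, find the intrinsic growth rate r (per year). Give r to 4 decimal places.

A = (797000 − 20300)/20300 = 38.26108
42400 = 797000/(1 + 38.26108·e^(−r·20)) → e^(−20r) = (18.79717 − 1)/38.26108 = 0.465151
r = −ln(0.465151)/20 = 0.76539/20

r ≈ 0.0383 per year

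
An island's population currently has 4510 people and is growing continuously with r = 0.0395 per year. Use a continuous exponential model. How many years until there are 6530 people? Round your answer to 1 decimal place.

t ≈ 9.4 years

6530 = 4510 · e^(0.0395·t)
t = ln(6530/4510) / 0.0395 = ln(1.44789) / 0.0395 = 0.37011 / 0.0395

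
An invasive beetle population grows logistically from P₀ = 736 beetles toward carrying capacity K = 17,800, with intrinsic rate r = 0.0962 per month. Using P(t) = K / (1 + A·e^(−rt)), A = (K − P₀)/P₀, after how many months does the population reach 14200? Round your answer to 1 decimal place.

A = (17800 − 736)/736 = 23.18478
14200 = 17800/(1 + 23.18478·e^(−0.0962t)) → 1 + 23.18478·e^(−0.0962t) = 1.25352
e^(−0.0962t) = 0.010935 → t = ln(91.45109)/0.0962 = 4.5158/0.0962

t ≈ 46.9 months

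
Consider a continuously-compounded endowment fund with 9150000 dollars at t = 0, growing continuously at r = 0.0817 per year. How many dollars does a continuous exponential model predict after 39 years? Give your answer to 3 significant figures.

P(39) = 9150000 · e^(0.0817·39) = 9150000 · e^(3.1863)
= 9150000 · 24.19873 ≈ 221418345.75

≈ 221,000,000 dollars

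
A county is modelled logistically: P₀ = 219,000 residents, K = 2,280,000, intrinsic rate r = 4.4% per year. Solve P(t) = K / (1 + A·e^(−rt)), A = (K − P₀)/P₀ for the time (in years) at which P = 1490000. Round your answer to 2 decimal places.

A = (2280000 − 219000)/219000 = 9.41096
1490000 = 2280000/(1 + 9.41096·e^(−0.044t)) → 1 + 9.41096·e^(−0.044t) = 1.5302
e^(−0.044t) = 0.056339 → t = ln(17.74978)/0.044 = 2.87637/0.044

t ≈ 65.37 years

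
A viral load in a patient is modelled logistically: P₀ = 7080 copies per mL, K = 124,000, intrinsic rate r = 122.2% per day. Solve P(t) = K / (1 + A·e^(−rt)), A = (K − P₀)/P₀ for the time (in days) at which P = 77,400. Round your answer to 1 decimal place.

A = (124000 − 7080)/7080 = 16.51412
77400 = 124000/(1 + 16.51412·e^(−1.222t)) → 1 + 16.51412·e^(−1.222t) = 1.60207
e^(−1.222t) = 0.036458 → t = ln(27.42904)/1.222 = 3.3116/1.222

t ≈ 2.7 days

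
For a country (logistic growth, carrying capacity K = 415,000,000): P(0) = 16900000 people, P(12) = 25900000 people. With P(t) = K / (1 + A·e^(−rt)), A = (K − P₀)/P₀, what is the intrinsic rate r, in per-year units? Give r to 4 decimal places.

A = (415000000 − 16900000)/16900000 = 23.55621
25900000 = 415000000/(1 + 23.55621·e^(−r·12)) → e^(−12r) = (16.02317 − 1)/23.55621 = 0.637758
r = −ln(0.637758)/12 = 0.4498/12

r ≈ 0.0375 per year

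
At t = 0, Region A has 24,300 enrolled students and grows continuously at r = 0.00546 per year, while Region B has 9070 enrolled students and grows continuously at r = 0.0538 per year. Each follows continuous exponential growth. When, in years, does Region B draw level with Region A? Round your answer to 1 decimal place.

24300·e^(0.00546t) = 9070·e^(0.0538t)
24300/9070 = e^((0.0538 − 0.00546)t) → ln(2.67916) = 0.04834·t
t = 0.9855 / 0.04834

t ≈ 20.4 years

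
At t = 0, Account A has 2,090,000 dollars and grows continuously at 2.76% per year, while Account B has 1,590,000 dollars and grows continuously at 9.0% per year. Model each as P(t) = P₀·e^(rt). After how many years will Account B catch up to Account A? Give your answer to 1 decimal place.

t ≈ 4.4 years

2090000·e^(0.0276t) = 1590000·e^(0.09t)
2090000/1590000 = e^((0.09 − 0.0276)t) → ln(1.31447) = 0.0624·t
t = 0.27343 / 0.0624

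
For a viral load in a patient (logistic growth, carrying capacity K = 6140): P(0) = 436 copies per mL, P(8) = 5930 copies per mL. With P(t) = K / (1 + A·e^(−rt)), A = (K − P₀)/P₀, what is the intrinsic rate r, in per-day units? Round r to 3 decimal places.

A = (6140 − 436)/436 = 13.08257
5930 = 6140/(1 + 13.08257·e^(−r·8)) → e^(−8r) = (1.03541 − 1)/13.08257 = 0.002707
r = −ln(0.002707)/8 = 5.91195/8

r ≈ 0.739 per day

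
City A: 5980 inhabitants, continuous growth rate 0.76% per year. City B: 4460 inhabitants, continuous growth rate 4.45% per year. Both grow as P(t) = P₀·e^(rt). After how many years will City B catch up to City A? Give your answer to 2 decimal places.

5980·e^(0.0076t) = 4460·e^(0.0445t)
5980/4460 = e^((0.0445 − 0.0076)t) → ln(1.34081) = 0.0369·t
t = 0.29327 / 0.0369

t ≈ 7.95 years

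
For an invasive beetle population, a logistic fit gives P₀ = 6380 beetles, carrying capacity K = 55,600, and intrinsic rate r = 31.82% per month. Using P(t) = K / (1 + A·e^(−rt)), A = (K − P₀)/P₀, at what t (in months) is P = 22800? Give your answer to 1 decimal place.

t ≈ 5.3 months

A = (55600 − 6380)/6380 = 7.71473
22800 = 55600/(1 + 7.71473·e^(−0.3182t)) → 1 + 7.71473·e^(−0.3182t) = 2.4386
e^(−0.3182t) = 0.186474 → t = ln(5.36268)/0.3182 = 1.67946/0.3182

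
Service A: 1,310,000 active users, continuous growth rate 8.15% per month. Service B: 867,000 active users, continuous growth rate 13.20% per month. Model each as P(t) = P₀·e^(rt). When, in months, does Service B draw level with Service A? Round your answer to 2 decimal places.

1310000·e^(0.0815t) = 867000·e^(0.132t)
1310000/867000 = e^((0.132 − 0.0815)t) → ln(1.51096) = 0.0505·t
t = 0.41274 / 0.0505

t ≈ 8.17 months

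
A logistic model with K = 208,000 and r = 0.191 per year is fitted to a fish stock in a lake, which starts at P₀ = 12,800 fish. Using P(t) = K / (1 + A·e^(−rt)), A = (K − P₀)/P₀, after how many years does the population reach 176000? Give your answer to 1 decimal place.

A = (208000 − 12800)/12800 = 15.25
176000 = 208000/(1 + 15.25·e^(−0.191t)) → 1 + 15.25·e^(−0.191t) = 1.18182
e^(−0.191t) = 0.011923 → t = ln(83.875)/0.191 = 4.42933/0.191

t ≈ 23.2 years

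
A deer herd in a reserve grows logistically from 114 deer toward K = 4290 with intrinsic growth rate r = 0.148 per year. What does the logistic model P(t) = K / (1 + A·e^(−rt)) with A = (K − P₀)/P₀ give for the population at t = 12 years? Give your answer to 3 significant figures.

A = (4290 − 114)/114 = 36.63158
P(12) = 4290 / (1 + 36.63158·e^(−0.148·12)) = 4290 / (1 + 36.63158·0.169314)
= 4290 / 7.20224 ≈ 595.65

≈ 596 deer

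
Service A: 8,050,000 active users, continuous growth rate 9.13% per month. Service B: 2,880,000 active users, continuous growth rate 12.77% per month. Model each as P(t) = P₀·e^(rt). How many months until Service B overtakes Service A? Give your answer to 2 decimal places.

t ≈ 28.24 months

8050000·e^(0.0913t) = 2880000·e^(0.1277t)
8050000/2880000 = e^((0.1277 − 0.0913)t) → ln(2.79514) = 0.0364·t
t = 1.02788 / 0.0364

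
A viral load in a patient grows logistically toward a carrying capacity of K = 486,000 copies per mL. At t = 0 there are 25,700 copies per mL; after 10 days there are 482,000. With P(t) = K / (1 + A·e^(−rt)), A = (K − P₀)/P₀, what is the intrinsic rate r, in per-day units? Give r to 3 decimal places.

r ≈ 0.768 per day

A = (486000 − 25700)/25700 = 17.91051
482000 = 486000/(1 + 17.91051·e^(−r·10)) → e^(−10r) = (1.0083 − 1)/17.91051 = 0.000463
r = −ln(0.000463)/10 = 7.67704/10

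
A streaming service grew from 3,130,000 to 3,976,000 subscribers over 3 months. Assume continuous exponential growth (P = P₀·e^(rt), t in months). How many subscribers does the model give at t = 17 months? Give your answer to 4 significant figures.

≈ 12,140,000 subscribers

r = ln(3976000/3130000) / 3 ≈ 0.079748 per month
P(17) = 3130000 · e^(0.079748·17) = 3130000 · 3.87952 ≈ 12142903.79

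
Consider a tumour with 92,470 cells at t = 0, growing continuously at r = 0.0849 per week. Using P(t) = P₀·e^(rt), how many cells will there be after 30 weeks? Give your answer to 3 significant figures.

≈ 1,180,000 cells

P(30) = 92470 · e^(0.0849·30) = 92470 · e^(2.547)
= 92470 · 12.76874 ≈ 1180725.39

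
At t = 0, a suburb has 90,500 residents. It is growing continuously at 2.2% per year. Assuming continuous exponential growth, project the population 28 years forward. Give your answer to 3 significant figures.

≈ 168,000 residents

P(28) = 90500 · e^(0.022·28) = 90500 · e^(0.616)
= 90500 · 1.85151 ≈ 167561.4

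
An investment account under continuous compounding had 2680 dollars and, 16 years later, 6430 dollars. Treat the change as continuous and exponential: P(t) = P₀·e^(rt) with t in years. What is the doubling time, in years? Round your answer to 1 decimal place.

r = ln(6430/2680) / 16 = ln(2.39925) / 16 ≈ 0.054697 per year
doubling time = ln 2 / |r| = 0.69315 / 0.054697

doubling time ≈ 12.7 years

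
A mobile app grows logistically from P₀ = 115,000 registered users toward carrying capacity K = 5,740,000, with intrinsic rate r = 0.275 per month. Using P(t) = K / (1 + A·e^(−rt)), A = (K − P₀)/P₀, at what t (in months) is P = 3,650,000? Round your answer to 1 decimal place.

t ≈ 16.2 months

A = (5740000 − 115000)/115000 = 48.91304
3650000 = 5740000/(1 + 48.91304·e^(−0.275t)) → 1 + 48.91304·e^(−0.275t) = 1.5726
e^(−0.275t) = 0.011707 → t = ln(85.4223)/0.275 = 4.44761/0.275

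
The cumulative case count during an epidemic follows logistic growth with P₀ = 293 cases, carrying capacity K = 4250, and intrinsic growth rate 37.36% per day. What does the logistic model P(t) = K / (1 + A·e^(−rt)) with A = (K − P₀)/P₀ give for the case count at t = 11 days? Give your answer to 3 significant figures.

A = (4250 − 293)/293 = 13.50512
P(11) = 4250 / (1 + 13.50512·e^(−0.3736·11)) = 4250 / (1 + 13.50512·0.016414)
= 4250 / 1.22168 ≈ 3478.82

≈ 3,480 cases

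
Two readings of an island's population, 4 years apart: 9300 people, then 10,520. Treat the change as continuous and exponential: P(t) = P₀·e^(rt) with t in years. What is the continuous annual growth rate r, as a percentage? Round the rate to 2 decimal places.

r ≈ 3.08% per year

10520 = 9300 · e^(r·4)
e^(4r) = 10520/9300 = 1.13118
r = ln(1.13118) / 4 = 0.12326 / 4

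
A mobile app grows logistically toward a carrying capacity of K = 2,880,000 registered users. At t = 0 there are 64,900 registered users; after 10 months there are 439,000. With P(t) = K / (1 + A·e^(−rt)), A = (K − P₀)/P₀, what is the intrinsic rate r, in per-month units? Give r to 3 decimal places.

A = (2880000 − 64900)/64900 = 43.37596
439000 = 2880000/(1 + 43.37596·e^(−r·10)) → e^(−10r) = (6.56036 − 1)/43.37596 = 0.12819
r = −ln(0.12819)/10 = 2.05424/10

r ≈ 0.205 per month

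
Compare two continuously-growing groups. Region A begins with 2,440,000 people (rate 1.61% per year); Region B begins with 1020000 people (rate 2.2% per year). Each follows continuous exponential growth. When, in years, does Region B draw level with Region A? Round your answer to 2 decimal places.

2440000·e^(0.0161t) = 1020000·e^(0.022t)
2440000/1020000 = e^((0.022 − 0.0161)t) → ln(2.39216) = 0.0059·t
t = 0.8722 / 0.0059

t ≈ 147.83 years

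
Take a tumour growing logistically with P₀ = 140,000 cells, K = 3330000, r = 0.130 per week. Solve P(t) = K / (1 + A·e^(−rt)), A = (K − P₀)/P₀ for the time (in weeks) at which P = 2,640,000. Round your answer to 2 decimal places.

A = (3330000 − 140000)/140000 = 22.78571
2640000 = 3330000/(1 + 22.78571·e^(−0.13t)) → 1 + 22.78571·e^(−0.13t) = 1.26136
e^(−0.13t) = 0.011471 → t = ln(87.18012)/0.13 = 4.46798/0.13

t ≈ 34.37 weeks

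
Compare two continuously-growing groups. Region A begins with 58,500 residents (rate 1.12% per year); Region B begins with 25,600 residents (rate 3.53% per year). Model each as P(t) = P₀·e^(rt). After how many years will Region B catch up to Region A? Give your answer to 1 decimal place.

t ≈ 34.3 years

58500·e^(0.0112t) = 25600·e^(0.0353t)
58500/25600 = e^((0.0353 − 0.0112)t) → ln(2.28516) = 0.0241·t
t = 0.82643 / 0.0241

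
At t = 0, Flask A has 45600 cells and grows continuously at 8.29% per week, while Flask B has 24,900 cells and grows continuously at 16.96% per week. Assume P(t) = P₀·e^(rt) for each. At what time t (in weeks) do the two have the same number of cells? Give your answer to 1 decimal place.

45600·e^(0.0829t) = 24900·e^(0.1696t)
45600/24900 = e^((0.1696 − 0.0829)t) → ln(1.83133) = 0.0867·t
t = 0.60504 / 0.0867

t ≈ 7.0 weeks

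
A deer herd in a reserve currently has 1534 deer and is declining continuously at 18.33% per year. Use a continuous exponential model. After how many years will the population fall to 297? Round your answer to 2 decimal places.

t ≈ 8.96 years

297 = 1534 · e^(-0.1833·t)
t = ln(297/1534) / -0.1833 = ln(0.19361) / -0.1833 = -1.6419 / -0.1833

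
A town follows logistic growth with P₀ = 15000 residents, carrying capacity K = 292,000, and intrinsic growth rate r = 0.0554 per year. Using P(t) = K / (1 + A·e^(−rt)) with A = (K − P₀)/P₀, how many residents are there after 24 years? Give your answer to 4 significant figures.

≈ 49,610 residents

A = (292000 − 15000)/15000 = 18.46667
P(24) = 292000 / (1 + 18.46667·e^(−0.0554·24)) = 292000 / (1 + 18.46667·0.264583)
= 292000 / 5.88597 ≈ 49609.52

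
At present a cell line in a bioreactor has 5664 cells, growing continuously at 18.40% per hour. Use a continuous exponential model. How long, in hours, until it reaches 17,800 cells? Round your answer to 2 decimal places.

17800 = 5664 · e^(0.184·t)
t = ln(17800/5664) / 0.184 = ln(3.14266) / 0.184 = 1.14507 / 0.184

t ≈ 6.22 hours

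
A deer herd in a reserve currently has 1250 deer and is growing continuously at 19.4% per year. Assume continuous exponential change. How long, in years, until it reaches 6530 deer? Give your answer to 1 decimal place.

6530 = 1250 · e^(0.194·t)
t = ln(6530/1250) / 0.194 = ln(5.224) / 0.194 = 1.65326 / 0.194

t ≈ 8.5 years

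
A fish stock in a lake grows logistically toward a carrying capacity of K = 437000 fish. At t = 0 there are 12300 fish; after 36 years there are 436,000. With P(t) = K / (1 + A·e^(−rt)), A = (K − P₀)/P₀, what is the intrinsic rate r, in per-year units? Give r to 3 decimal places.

r ≈ 0.267 per year

A = (437000 − 12300)/12300 = 34.52846
436000 = 437000/(1 + 34.52846·e^(−r·36)) → e^(−36r) = (1.00229 − 1)/34.52846 = 0.000066
r = −ln(0.000066)/36 = 9.61943/36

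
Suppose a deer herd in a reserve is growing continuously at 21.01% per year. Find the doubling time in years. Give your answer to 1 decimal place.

doubling time = ln(2) / |r| = 0.69315 / 0.2101

doubling time ≈ 3.3 years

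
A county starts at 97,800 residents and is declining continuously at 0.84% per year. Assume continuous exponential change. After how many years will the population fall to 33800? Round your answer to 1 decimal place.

t ≈ 126.5 years

33800 = 97800 · e^(-0.0084·t)
t = ln(33800/97800) / -0.0084 = ln(0.3456) / -0.0084 = -1.06246 / -0.0084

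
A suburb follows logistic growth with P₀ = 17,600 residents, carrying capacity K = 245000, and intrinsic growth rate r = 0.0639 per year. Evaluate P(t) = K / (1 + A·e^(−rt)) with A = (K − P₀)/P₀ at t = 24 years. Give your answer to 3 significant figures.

≈ 64,700 residents

A = (245000 − 17600)/17600 = 12.92045
P(24) = 245000 / (1 + 12.92045·e^(−0.0639·24)) = 245000 / (1 + 12.92045·0.215758)
= 245000 / 3.78769 ≈ 64683.3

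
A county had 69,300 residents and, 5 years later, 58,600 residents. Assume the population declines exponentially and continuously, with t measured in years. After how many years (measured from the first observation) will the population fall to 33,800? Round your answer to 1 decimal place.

t ≈ 21.4 years

r = ln(58600/69300) / 5 ≈ -0.033542 per year
t = ln(33800/69300) / r = -0.71798 / -0.033542 ≈ 21.405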